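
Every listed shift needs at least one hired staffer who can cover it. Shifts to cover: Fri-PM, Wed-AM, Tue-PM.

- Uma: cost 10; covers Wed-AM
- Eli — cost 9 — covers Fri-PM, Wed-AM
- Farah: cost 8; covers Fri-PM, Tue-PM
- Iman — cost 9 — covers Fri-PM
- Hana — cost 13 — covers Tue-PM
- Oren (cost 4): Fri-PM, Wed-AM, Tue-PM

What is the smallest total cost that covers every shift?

4

Oren alone covers Fri-PM, Wed-AM, Tue-PM — every shift.
Total cost: 4.
No cover costs less than 4.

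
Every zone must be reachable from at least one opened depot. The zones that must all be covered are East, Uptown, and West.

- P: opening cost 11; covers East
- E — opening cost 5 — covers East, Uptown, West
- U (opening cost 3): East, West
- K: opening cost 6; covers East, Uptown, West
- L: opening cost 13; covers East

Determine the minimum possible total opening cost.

The greedy cost-per-new-zone heuristic would pick U and E for 8, but a cheaper cover exists.
E alone covers East, Uptown, West — every zone.
Total opening cost: 5.
No cover costs less than 5.

5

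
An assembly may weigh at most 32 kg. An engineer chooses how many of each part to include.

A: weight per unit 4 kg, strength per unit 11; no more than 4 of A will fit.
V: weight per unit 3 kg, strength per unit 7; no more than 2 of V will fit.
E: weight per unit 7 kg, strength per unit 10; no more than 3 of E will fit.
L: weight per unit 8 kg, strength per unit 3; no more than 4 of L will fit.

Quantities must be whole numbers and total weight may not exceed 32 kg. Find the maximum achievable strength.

Take 4×A, 2×V, and 1×E: weight 29 ≤ 32, strength 4·11 + 2·7 + 1·10 = 68.
A has the best ratio (11/4) and is taken to its limit of 4; remaining capacity is filled optimally with the others.

68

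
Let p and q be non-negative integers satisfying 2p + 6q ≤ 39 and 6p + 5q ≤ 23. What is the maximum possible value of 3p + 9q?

Relaxing integrality, the LP optimum is 41.40 at (p,q) = (0, 4.6), which is not an integer point.
(p,q)=(0,4): 2·0+6·4=24≤39, 6·0+5·4=20≤23, objective 36.
(p,q)=(1,3): 2·1+6·3=20≤39, 6·1+5·3=21≤23, objective 30.
(p,q)=(0,3): 2·0+6·3=18≤39, 6·0+5·3=15≤23, objective 27.
The best lattice point is (0,4), giving 36.

36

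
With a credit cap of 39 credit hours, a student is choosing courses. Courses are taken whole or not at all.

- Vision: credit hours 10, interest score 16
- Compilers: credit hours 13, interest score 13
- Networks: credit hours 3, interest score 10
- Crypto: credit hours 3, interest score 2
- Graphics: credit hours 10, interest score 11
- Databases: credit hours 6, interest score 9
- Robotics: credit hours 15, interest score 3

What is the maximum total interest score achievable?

Allowing fractional choices, the relaxed optimum would be about 56.0, but courses are indivisible.
Vision + Compilers + Networks + Graphics: credit hours 10 + 13 + 3 + 10 = 36 ≤ 39, interest score 16 + 13 + 10 + 11 = 50.
Vision + Compilers + Networks + Crypto + Graphics: credit hours 10 + 13 + 3 + 3 + 10 = 39 ≤ 39, interest score 16 + 13 + 10 + 2 + 11 = 52.
Vision + Compilers + Networks + Crypto + Databases: credit hours 10 + 13 + 3 + 3 + 6 = 35 ≤ 39, interest score 16 + 13 + 10 + 2 + 9 = 50.
Best is Vision, Compilers, Networks, Crypto, and Graphics with total interest score 52.

52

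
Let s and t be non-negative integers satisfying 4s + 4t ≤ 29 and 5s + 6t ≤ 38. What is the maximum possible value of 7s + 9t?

Relaxing integrality, the LP optimum is 57.00 at (s,t) = (0, 6.33), which is not an integer point.
(s,t)=(4,3): 4·4+4·3=28≤29, 5·4+6·3=38≤38, objective 55.
(s,t)=(0,6): 4·0+4·6=24≤29, 5·0+6·6=36≤38, objective 54.
Maximum is 55 at (s,t)=(4,3).

55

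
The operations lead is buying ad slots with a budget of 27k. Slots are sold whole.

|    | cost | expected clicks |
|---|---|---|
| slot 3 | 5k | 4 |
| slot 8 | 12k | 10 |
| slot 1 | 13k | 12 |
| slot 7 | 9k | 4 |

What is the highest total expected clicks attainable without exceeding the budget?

slot 8 + slot 1: cost 12 + 13 = 25 ≤ 27, expected clicks 10 + 12 = 22.
slot 3 + slot 1 + slot 7: cost 5 + 13 + 9 = 27 ≤ 27, expected clicks 4 + 12 + 4 = 20.
Best is slot 8 and slot 1 with total expected clicks 22.

22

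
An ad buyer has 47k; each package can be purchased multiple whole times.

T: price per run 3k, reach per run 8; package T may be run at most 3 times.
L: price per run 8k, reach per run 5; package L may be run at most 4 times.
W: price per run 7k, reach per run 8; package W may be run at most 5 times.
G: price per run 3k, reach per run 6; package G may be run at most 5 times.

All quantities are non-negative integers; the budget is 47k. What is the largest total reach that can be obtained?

78

This is a bounded integer knapsack.
T has the best ratio (8/3); taking only T gives at most 3×8 = 24 (stopped by the supply cap of 3).
Mixing does better — 3×T, 3×W, and 5×G: price 45 ≤ 47, reach 3·8 + 3·8 + 5·6 = 78.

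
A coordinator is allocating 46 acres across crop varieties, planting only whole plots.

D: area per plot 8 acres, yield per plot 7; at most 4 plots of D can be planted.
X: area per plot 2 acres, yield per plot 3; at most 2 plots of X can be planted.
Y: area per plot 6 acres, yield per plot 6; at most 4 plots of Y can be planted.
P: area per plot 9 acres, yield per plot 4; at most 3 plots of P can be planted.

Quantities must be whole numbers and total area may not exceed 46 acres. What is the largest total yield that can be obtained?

2×D, 2×X, and 4×Y: area 44 ≤ 46, yield 2·7 + 2·3 + 4·6 = 44.
3×D, 2×X, and 3×Y: area 46 ≤ 46, yield 3·7 + 2·3 + 3·6 = 45.
Best is 45.

45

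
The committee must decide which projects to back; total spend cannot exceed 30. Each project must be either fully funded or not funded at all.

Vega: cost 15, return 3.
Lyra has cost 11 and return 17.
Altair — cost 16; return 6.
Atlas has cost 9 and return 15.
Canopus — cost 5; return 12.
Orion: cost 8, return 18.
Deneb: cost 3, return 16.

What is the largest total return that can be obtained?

63

Allowing fractional choices, the relaxed optimum would be about 68.7, but projects are indivisible.
Atlas + Canopus + Orion + Deneb: cost 9 + 5 + 8 + 3 = 25 ≤ 30, return 15 + 12 + 18 + 16 = 61.
Lyra + Canopus + Orion + Deneb: cost 11 + 5 + 8 + 3 = 27 ≤ 30, return 17 + 12 + 18 + 16 = 63.
Lyra + Atlas + Canopus + Deneb: cost 11 + 9 + 5 + 3 = 28 ≤ 30, return 17 + 15 + 12 + 16 = 60.
Best is Lyra, Canopus, Orion, and Deneb with total return 63.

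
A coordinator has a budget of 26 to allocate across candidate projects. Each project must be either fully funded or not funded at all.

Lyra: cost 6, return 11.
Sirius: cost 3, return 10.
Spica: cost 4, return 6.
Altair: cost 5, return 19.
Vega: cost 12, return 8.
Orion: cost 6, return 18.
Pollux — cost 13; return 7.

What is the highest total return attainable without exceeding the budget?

64

Lyra + Sirius + Spica + Altair + Orion: cost 6 + 3 + 4 + 5 + 6 = 24 ≤ 26, return 11 + 10 + 6 + 19 + 18 = 64.
Lyra + Sirius + Altair + Orion: cost 6 + 3 + 5 + 6 = 20 ≤ 26, return 11 + 10 + 19 + 18 = 58.
Best is Lyra, Sirius, Spica, Altair, and Orion with total return 64.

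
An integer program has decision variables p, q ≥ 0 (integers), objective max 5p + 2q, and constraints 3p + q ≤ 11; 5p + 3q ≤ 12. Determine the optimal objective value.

Relaxing integrality, the LP optimum is 12.00 at (p,q) = (2.4, 0), which is not an integer point.
(p,q)=(2,0) is feasible, giving 10.
(p,q)=(1,1) is feasible, giving 7.
(p,q)=(1,0) is feasible, giving 5.
Maximum is 10 at (p,q)=(2,0).

10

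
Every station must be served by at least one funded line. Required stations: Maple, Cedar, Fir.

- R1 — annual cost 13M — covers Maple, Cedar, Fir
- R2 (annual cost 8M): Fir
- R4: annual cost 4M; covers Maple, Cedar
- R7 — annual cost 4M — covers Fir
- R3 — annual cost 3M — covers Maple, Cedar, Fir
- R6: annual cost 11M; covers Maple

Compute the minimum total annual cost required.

R3 alone covers Maple, Cedar, Fir — every station.
Total annual cost: 3.
No cover costs less than 3.

3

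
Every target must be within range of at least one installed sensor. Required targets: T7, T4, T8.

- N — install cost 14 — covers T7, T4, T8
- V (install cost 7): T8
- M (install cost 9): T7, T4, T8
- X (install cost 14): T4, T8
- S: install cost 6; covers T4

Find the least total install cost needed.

9

M alone covers T7, T4, T8 — every target.
Total install cost: 9.
No cover costs less than 9.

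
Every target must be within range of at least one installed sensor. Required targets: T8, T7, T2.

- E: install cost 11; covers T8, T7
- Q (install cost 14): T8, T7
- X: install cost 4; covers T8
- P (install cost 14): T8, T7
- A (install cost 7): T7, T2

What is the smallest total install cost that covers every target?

Choose X and A: together they cover T8, T7, T2 — every target.
Total install cost: 4 + 7 = 11.
No cover costs less than 11.

11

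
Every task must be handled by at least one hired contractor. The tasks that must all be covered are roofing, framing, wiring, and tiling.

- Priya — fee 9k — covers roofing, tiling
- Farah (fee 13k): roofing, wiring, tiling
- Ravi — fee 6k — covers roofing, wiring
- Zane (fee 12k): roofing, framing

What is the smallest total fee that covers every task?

25

This is an integer covering problem.
The greedy cost-per-new-task heuristic would pick Ravi, Priya, and Zane for 27, but a cheaper cover exists.
Choose Farah and Zane: together they cover roofing, framing, wiring, tiling — every task.
Total fee: 13 + 12 = 25.
No cover costs less than 25.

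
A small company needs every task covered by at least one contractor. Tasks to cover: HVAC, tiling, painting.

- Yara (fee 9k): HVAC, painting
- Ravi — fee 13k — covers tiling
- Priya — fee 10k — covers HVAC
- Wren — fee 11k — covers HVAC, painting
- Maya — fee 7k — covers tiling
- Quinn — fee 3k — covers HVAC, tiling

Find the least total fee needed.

12

This is an integer covering problem.
Choose Yara and Quinn: together they cover HVAC, tiling, painting — every task.
Total fee: 9 + 3 = 12.
No cover costs less than 12.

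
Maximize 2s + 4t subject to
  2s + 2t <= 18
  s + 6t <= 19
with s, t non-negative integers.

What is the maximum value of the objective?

22

(s,t)=(7,2): 2·7+2·2=18≤18, 1·7+6·2=19≤19, objective 22.
(s,t)=(6,2): 2·6+2·2=16≤18, 1·6+6·2=18≤19, objective 20.
The best lattice point is (7,2), giving 22.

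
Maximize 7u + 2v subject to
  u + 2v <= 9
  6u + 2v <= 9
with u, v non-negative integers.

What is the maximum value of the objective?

9

Relaxing integrality, the LP optimum is 10.50 at (u,v) = (1.5, 0), which is not an integer point.
(u,v)=(1,1): 1·1+2·1=3≤9, 6·1+2·1=8≤9, objective 9.
(u,v)=(1,0): 1·1+2·0=1≤9, 6·1+2·0=6≤9, objective 7.
(u,v)=(0,2): 1·0+2·2=4≤9, 6·0+2·2=4≤9, objective 4.
(u,v)=(0,1): 1·0+2·1=2≤9, 6·0+2·1=2≤9, objective 2.
Maximum is 9 at (u,v)=(1,1).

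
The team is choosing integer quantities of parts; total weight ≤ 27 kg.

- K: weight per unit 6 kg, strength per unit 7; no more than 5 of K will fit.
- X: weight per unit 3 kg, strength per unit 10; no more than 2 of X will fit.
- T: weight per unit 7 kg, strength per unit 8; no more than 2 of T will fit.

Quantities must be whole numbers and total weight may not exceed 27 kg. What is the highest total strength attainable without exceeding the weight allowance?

Take 1×K, 2×X, and 2×T: weight 26 ≤ 27, strength 1·7 + 2·10 + 2·8 = 43.
X has the best ratio (10/3) and is taken to its limit of 2; remaining capacity is filled optimally with the others.

43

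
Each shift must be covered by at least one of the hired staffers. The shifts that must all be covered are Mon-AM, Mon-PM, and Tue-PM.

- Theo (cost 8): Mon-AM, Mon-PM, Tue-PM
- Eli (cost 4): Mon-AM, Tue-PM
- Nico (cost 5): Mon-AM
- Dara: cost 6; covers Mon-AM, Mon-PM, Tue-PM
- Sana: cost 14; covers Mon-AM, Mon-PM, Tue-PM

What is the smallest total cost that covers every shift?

The greedy cost-per-new-shift heuristic would pick Eli and Dara for 10, but a cheaper cover exists.
Dara alone covers Mon-AM, Mon-PM, Tue-PM — every shift.
Total cost: 6.
No cover costs less than 6.

6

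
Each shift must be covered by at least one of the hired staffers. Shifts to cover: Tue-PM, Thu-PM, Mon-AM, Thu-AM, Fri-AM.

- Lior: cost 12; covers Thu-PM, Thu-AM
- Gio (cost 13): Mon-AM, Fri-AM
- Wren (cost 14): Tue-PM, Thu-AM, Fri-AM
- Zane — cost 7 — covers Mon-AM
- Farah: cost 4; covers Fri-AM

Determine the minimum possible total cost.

33

This is a weighted set-cover instance.
The greedy cost-per-new-shift heuristic would pick Farah, Lior, Zane, and Wren for 37, but a cheaper cover exists.
Choose Lior, Wren, and Zane: together they cover Tue-PM, Thu-PM, Mon-AM, Thu-AM, Fri-AM — every shift.
Total cost: 12 + 14 + 7 = 33.
No cover costs less than 33.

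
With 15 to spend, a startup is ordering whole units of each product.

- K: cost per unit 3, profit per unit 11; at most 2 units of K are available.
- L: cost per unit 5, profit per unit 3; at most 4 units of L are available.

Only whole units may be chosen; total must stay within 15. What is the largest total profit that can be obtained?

K has the best ratio (11/3); taking only K gives at most 2×11 = 22 (stopped by the supply cap of 2).
Mixing does better — 2×K and 1×L: cost 11 ≤ 15, profit 2·11 + 1·3 = 25.

25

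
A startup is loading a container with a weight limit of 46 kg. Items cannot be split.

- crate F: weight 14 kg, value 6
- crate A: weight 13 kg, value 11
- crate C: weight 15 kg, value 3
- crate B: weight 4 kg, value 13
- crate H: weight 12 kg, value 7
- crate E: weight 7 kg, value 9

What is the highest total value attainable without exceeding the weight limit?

crate F + crate A + crate B + crate H: weight 14 + 13 + 4 + 12 = 43 ≤ 46, value 6 + 11 + 13 + 7 = 37.
crate F + crate A + crate B + crate E: weight 14 + 13 + 4 + 7 = 38 ≤ 46, value 6 + 11 + 13 + 9 = 39.
crate A + crate B + crate H + crate E: weight 13 + 4 + 12 + 7 = 36 ≤ 46, value 11 + 13 + 7 + 9 = 40.
Best is crate A, crate B, crate H, and crate E with total value 40.

40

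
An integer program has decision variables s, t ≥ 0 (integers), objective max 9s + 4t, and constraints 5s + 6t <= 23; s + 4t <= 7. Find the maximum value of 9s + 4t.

The continuous relaxation peaks at (4.6, 0) with value 41.40; rounding to a feasible lattice point costs some objective.
(s,t)=(4,0): 5·4+6·0=20≤23, 1·4+4·0=4≤7, objective 36.
(s,t)=(3,1): 5·3+6·1=21≤23, 1·3+4·1=7≤7, objective 31.
(s,t)=(3,0): 5·3+6·0=15≤23, 1·3+4·0=3≤7, objective 27.
Maximum is 36 at (s,t)=(4,0).

36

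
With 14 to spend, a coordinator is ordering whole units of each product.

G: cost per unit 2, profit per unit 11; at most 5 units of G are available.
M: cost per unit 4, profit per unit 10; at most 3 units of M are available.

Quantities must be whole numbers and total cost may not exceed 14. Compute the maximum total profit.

65

This is a bounded integer knapsack.
5×G and 1×M: cost 14 ≤ 14, profit 5·11 + 1·10 = 65.
5×G: cost 10 ≤ 14, profit 5·11 = 55.
Best is 65.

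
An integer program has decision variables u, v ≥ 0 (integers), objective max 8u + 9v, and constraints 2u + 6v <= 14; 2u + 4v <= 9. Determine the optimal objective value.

The continuous relaxation peaks at (4.5, 0) with value 36.00; rounding to a feasible lattice point costs some objective.
(u,v)=(4,0): 2·4+6·0=8≤14, 2·4+4·0=8≤9, objective 32.
(u,v)=(3,0): 2·3+6·0=6≤14, 2·3+4·0=6≤9, objective 24.
No feasible integer point exceeds 32.

32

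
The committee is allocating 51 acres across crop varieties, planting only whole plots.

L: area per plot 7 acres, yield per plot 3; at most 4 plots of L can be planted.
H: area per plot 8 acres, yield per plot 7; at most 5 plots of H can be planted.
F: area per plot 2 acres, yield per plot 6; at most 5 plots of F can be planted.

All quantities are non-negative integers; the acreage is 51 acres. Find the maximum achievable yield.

65

Take 5×H and 5×F: area 50 ≤ 51, yield 5·7 + 5·6 = 65.
F has the best ratio (6/2) and is taken to its limit of 5; remaining capacity is filled optimally with the others.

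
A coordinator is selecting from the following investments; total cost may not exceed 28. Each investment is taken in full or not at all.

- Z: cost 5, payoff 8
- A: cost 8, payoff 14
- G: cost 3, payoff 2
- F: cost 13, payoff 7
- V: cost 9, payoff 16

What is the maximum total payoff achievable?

This is a 0-1 knapsack instance.
Allowing fractional choices, the relaxed optimum would be about 41.6, but investments are indivisible.
Z + A + G + V: cost 5 + 8 + 3 + 9 = 25 ≤ 28, payoff 8 + 14 + 2 + 16 = 40.
A + G + V: cost 8 + 3 + 9 = 20 ≤ 28, payoff 14 + 2 + 16 = 32.
Z + A + V: cost 5 + 8 + 9 = 22 ≤ 28, payoff 8 + 14 + 16 = 38.
Best is Z, A, G, and V with total payoff 40.

40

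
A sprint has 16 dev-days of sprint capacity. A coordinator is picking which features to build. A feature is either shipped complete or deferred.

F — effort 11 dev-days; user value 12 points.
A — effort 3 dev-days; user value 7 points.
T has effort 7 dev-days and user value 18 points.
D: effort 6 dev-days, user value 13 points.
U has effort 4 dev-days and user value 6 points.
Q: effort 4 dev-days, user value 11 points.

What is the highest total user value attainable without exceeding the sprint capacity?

Treat it as a binary knapsack problem.
Take A, T, and D: effort 3 + 7 + 6 = 16 ≤ 16, user value 7 + 18 + 13 = 38.
No other feasible combination does better.

38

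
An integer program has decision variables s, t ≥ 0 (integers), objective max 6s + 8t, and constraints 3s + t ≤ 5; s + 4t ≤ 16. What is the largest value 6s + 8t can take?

(s,t)=(0,4) is feasible, giving 32.
(s,t)=(0,3) is feasible, giving 24.
(s,t)=(1,2) is feasible, giving 22.
The best lattice point is (0,4), giving 32.

32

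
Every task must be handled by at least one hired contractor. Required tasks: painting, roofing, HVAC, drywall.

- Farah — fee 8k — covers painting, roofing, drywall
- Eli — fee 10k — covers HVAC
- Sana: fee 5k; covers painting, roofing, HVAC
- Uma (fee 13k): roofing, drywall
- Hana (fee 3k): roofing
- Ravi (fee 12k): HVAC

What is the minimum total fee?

Choose Farah and Sana: together they cover painting, roofing, HVAC, drywall — every task.
Total fee: 8 + 5 = 13.
No cover costs less than 13.

13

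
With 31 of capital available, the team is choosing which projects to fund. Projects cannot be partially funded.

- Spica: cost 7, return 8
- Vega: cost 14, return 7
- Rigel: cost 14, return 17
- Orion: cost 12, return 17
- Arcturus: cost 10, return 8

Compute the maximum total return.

34

Treat it as a binary knapsack problem.
Rigel + Orion: cost 14 + 12 = 26 ≤ 31, return 17 + 17 = 34.
Spica + Orion + Arcturus: cost 7 + 12 + 10 = 29 ≤ 31, return 8 + 17 + 8 = 33.
Best is Rigel and Orion with total return 34.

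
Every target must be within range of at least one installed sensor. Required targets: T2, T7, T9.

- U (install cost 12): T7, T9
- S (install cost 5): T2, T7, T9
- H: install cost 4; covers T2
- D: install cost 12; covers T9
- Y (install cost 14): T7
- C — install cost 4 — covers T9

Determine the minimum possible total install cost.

This is a weighted set-cover instance.
S alone covers T2, T7, T9 — every target.
Total install cost: 5.
No cover costs less than 5.

5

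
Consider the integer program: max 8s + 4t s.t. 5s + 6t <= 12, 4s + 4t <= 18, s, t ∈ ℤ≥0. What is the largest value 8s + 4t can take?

(s,t)=(2,0): 5·2+6·0=10≤12, 4·2+4·0=8≤18, objective 16.
(s,t)=(1,1): 5·1+6·1=11≤12, 4·1+4·1=8≤18, objective 12.
The best lattice point is (2,0), giving 16.

16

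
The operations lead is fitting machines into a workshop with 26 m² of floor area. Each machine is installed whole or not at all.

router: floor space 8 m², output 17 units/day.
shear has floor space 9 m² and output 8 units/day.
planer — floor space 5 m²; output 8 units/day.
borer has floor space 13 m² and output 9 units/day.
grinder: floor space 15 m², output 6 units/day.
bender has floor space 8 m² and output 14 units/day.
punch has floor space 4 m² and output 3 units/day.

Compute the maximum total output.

42

Allowing fractional choices, the relaxed optimum would be about 43.4, but machines are indivisible.
router + shear + bender: floor space 8 + 9 + 8 = 25 ≤ 26, output 17 + 8 + 14 = 39.
router + planer + bender + punch: floor space 8 + 5 + 8 + 4 = 25 ≤ 26, output 17 + 8 + 14 + 3 = 42.
router + planer + bender: floor space 8 + 5 + 8 = 21 ≤ 26, output 17 + 8 + 14 = 39.
Best is router, planer, bender, and punch with total output 42.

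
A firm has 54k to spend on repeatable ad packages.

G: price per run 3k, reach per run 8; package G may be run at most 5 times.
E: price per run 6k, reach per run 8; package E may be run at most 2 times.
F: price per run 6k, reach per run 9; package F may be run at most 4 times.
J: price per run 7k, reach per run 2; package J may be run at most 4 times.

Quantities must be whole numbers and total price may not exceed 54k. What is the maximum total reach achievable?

G has the best ratio (8/3); taking only G gives at most 5×8 = 40 (stopped by the supply cap of 5).
Mixing does better — 5×G, 2×E, and 4×F: price 51 ≤ 54, reach 5·8 + 2·8 + 4·9 = 92.

92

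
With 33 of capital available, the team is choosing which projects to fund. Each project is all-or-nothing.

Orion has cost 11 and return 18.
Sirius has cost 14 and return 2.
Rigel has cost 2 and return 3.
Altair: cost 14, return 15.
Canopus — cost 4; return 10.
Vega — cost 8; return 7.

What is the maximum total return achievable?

Allowing fractional choices, the relaxed optimum would be about 47.8, but projects are indivisible.
Orion + Altair + Canopus: cost 11 + 14 + 4 = 29 ≤ 33, return 18 + 15 + 10 = 43.
Orion + Rigel + Altair + Canopus: cost 11 + 2 + 14 + 4 = 31 ≤ 33, return 18 + 3 + 15 + 10 = 46.
Orion + Altair + Vega: cost 11 + 14 + 8 = 33 ≤ 33, return 18 + 15 + 7 = 40.
Best is Orion, Rigel, Altair, and Canopus with total return 46.

46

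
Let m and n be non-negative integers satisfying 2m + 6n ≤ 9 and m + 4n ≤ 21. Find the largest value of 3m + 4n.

(m,n)=(4,0) is feasible, giving 12.
(m,n)=(3,0) is feasible, giving 9.
The best lattice point is (4,0), giving 12.

12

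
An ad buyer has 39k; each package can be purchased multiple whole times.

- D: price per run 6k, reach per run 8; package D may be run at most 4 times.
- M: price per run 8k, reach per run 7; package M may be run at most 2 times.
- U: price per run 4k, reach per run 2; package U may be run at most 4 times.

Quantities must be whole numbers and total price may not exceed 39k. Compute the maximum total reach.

41

3×D, 2×M, and 1×U: price 38 ≤ 39, reach 3·8 + 2·7 + 1·2 = 40.
4×D, 1×M, and 1×U: price 36 ≤ 39, reach 4·8 + 1·7 + 1·2 = 41.
Best is 41.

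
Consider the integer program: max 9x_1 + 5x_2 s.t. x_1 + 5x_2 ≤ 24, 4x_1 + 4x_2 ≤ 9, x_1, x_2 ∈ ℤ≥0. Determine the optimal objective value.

18

(x_1,x_2)=(2,0): 1·2+5·0=2≤24, 4·2+4·0=8≤9, objective 18.
(x_1,x_2)=(1,1): 1·1+5·1=6≤24, 4·1+4·1=8≤9, objective 14.
No feasible integer point exceeds 18.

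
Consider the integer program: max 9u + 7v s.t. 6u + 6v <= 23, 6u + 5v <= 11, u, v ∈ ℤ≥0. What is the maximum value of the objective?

16

(u,v)=(1,1): 6·1+6·1=12≤23, 6·1+5·1=11≤11, objective 16.
(u,v)=(0,2): 6·0+6·2=12≤23, 6·0+5·2=10≤11, objective 14.
(u,v)=(1,0): 6·1+6·0=6≤23, 6·1+5·0=6≤11, objective 9.
Maximum is 16 at (u,v)=(1,1).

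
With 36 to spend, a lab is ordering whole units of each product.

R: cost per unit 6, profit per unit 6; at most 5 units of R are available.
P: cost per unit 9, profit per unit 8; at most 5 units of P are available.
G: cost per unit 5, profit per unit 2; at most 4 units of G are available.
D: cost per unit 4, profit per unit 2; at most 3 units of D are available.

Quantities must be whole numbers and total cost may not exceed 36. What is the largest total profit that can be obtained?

34

This is a bounded integer knapsack.
Take 3×R and 2×P: cost 36 ≤ 36, profit 3·6 + 2·8 = 34.
No other integer combination yields more.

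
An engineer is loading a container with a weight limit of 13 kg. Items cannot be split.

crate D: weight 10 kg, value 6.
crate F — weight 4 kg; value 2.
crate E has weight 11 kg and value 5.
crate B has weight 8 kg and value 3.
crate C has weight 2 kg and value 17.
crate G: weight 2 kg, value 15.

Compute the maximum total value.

Allowing fractional choices, the relaxed optimum would be about 37.4, but items are indivisible.
crate B + crate C + crate G: weight 8 + 2 + 2 = 12 ≤ 13, value 3 + 17 + 15 = 35.
crate C + crate G: weight 2 + 2 = 4 ≤ 13, value 17 + 15 = 32.
crate F + crate C + crate G: weight 4 + 2 + 2 = 8 ≤ 13, value 2 + 17 + 15 = 34.
Best is crate B, crate C, and crate G with total value 35.

35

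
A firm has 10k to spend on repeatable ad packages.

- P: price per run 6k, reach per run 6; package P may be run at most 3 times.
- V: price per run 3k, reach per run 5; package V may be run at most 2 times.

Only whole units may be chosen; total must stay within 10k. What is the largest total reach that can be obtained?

1×P and 1×V: price 9 ≤ 10, reach 1·6 + 1·5 = 11.
2×V: price 6 ≤ 10, reach 2·5 = 10.
Best is 11.

11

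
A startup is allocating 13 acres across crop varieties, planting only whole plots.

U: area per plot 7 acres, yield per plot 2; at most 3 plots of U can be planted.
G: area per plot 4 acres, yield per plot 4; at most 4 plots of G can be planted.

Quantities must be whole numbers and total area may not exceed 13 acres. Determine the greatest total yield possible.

12

Take 3×G: area 12 ≤ 13, yield 3·4 = 12.
No other integer combination yields more.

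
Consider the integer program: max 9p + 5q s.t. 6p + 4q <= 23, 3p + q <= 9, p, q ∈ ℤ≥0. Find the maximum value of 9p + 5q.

29

Relaxing integrality, the LP optimum is 32.00 at (p,q) = (2.17, 2.5), which is not an integer point.
(p,q)=(1,4): 6·1+4·4=22≤23, 3·1+1·4=7≤9, objective 29.
(p,q)=(2,2): 6·2+4·2=20≤23, 3·2+1·2=8≤9, objective 28.
No feasible integer point exceeds 29.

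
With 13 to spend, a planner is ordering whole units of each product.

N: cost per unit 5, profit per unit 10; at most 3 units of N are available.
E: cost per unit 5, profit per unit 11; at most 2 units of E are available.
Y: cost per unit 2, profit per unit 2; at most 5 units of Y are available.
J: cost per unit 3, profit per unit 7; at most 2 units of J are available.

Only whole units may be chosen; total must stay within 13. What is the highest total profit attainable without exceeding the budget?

2×E and 1×J: cost 13 ≤ 13, profit 2·11 + 1·7 = 29.
1×N, 1×E, and 1×J: cost 13 ≤ 13, profit 1·10 + 1·11 + 1·7 = 28.
Best is 29.

29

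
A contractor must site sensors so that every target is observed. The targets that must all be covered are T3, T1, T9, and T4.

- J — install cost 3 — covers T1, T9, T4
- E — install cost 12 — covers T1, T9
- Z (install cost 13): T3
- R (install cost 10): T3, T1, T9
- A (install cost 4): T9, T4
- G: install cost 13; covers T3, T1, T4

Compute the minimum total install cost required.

13

Choose J and R: together they cover T3, T1, T9, T4 — every target.
Total install cost: 3 + 10 = 13.
No cover costs less than 13.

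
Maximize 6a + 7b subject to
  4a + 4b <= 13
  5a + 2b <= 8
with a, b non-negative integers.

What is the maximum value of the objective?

21

Relaxing integrality, the LP optimum is 22.75 at (a,b) = (0, 3.25), which is not an integer point.
(a,b)=(0,3): 4·0+4·3=12≤13, 5·0+2·3=6≤8, objective 21.
(a,b)=(0,2): 4·0+4·2=8≤13, 5·0+2·2=4≤8, objective 14.
The best lattice point is (0,3), giving 21.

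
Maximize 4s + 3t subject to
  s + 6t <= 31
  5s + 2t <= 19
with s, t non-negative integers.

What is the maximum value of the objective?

20

The continuous relaxation peaks at (1.86, 4.86) with value 22.00; rounding to a feasible lattice point costs some objective.
(s,t)=(2,4): 1·2+6·4=26≤31, 5·2+2·4=18≤19, objective 20.
(s,t)=(1,5): 1·1+6·5=31≤31, 5·1+2·5=15≤19, objective 19.
(s,t)=(2,3): 1·2+6·3=20≤31, 5·2+2·3=16≤19, objective 17.
Maximum is 20 at (s,t)=(2,4).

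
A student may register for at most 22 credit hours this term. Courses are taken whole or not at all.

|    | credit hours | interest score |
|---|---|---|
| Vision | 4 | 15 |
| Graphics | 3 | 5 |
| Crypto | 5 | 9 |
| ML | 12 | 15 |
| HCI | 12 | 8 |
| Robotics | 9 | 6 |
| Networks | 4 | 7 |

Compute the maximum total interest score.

39

Allowing fractional choices, the relaxed optimum would be about 43.5, but courses are indivisible.
Vision + Crypto + ML: credit hours 4 + 5 + 12 = 21 ≤ 22, interest score 15 + 9 + 15 = 39.
Vision + ML + Networks: credit hours 4 + 12 + 4 = 20 ≤ 22, interest score 15 + 15 + 7 = 37.
Vision + Crypto + Robotics + Networks: credit hours 4 + 5 + 9 + 4 = 22 ≤ 22, interest score 15 + 9 + 6 + 7 = 37.
Best is Vision, Crypto, and ML with total interest score 39.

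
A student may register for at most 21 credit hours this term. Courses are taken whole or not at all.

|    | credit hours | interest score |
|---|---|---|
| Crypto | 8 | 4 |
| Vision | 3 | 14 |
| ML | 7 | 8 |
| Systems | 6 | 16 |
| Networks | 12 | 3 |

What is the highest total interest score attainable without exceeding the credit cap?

38

This is an integer program with binary decision variables.
Vision + Systems + Networks: credit hours 3 + 6 + 12 = 21 ≤ 21, interest score 14 + 16 + 3 = 33.
Crypto + Vision + Systems: credit hours 8 + 3 + 6 = 17 ≤ 21, interest score 4 + 14 + 16 = 34.
Vision + ML + Systems: credit hours 3 + 7 + 6 = 16 ≤ 21, interest score 14 + 8 + 16 = 38.
Best is Vision, ML, and Systems with total interest score 38.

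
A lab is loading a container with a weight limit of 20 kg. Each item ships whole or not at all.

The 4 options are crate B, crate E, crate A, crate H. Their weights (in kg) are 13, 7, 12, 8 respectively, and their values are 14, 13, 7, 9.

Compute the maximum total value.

crate B + crate E: weight 13 + 7 = 20 ≤ 20, value 14 + 13 = 27.
crate E + crate H: weight 7 + 8 = 15 ≤ 20, value 13 + 9 = 22.
Best is crate B and crate E with total value 27.

27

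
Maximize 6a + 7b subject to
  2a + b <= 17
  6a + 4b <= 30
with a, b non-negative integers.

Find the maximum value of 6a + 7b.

(a,b)=(0,7) is feasible, giving 49.
(a,b)=(1,6) is feasible, giving 48.
(a,b)=(0,6) is feasible, giving 42.
Maximum is 49 at (a,b)=(0,7).

49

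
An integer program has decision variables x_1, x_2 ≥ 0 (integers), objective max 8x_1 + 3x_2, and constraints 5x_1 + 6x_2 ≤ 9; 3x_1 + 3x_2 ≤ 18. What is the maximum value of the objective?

8

(x_1,x_2)=(1,0): 5·1+6·0=5≤9, 3·1+3·0=3≤18, objective 8.
(x_1,x_2)=(0,1): 5·0+6·1=6≤9, 3·0+3·1=3≤18, objective 3.
(x_1,x_2)=(0,0): 5·0+6·0=0≤9, 3·0+3·0=0≤18, objective 0.
Maximum is 8 at (x_1,x_2)=(1,0).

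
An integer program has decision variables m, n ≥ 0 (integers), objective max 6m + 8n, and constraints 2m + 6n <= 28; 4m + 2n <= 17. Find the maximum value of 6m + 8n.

The continuous relaxation peaks at (2.3, 3.9) with value 45.00; rounding to a feasible lattice point costs some objective.
(m,n)=(2,4) is feasible, giving 44.
(m,n)=(1,4) is feasible, giving 38.
(m,n)=(2,3) is feasible, giving 36.
No feasible integer point exceeds 44.

44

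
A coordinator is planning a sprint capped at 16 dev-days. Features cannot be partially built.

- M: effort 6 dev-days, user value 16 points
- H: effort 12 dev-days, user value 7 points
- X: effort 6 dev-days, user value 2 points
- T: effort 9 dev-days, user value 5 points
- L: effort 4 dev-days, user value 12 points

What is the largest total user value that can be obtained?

Allowing fractional choices, the relaxed optimum would be about 31.5, but features are indivisible.
M + L: effort 6 + 4 = 10 ≤ 16, user value 16 + 12 = 28.
M + X + L: effort 6 + 6 + 4 = 16 ≤ 16, user value 16 + 2 + 12 = 30.
M + T: effort 6 + 9 = 15 ≤ 16, user value 16 + 5 = 21.
Best is M, X, and L with total user value 30.

30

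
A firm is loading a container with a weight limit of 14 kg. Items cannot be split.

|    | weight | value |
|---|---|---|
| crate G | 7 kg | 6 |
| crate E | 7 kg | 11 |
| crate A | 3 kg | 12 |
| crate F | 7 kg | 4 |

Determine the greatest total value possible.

Take crate E and crate A: weight 7 + 3 = 10 ≤ 14, value 11 + 12 = 23.
No other feasible combination does better.

23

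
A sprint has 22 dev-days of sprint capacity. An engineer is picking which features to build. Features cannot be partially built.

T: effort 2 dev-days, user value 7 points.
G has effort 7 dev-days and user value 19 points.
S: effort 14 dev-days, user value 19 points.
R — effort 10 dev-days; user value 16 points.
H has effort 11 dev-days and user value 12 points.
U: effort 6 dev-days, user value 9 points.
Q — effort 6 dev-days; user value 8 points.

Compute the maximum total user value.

This is an integer program with binary decision variables.
T + G + R: effort 2 + 7 + 10 = 19 ≤ 22, user value 7 + 19 + 16 = 42.
T + G + U + Q: effort 2 + 7 + 6 + 6 = 21 ≤ 22, user value 7 + 19 + 9 + 8 = 43.
Best is T, G, U, and Q with total user value 43.

43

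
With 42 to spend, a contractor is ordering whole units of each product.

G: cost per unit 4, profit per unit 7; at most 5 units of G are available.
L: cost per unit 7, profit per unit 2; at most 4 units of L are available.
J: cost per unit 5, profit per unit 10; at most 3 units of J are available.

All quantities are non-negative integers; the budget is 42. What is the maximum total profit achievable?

J has the best ratio (10/5); taking only J gives at most 3×10 = 30 (stopped by the supply cap of 3).
Mixing does better — 5×G, 1×L, and 3×J: cost 42 ≤ 42, profit 5·7 + 1·2 + 3·10 = 67.

67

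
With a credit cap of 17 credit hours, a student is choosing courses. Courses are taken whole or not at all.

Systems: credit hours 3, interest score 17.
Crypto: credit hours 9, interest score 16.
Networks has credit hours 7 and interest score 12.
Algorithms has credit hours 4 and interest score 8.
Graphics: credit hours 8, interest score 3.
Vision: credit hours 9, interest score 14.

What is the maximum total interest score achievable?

Allowing fractional choices, the relaxed optimum would be about 42.7, but courses are indivisible.
Systems + Algorithms + Vision: credit hours 3 + 4 + 9 = 16 ≤ 17, interest score 17 + 8 + 14 = 39.
Systems + Networks + Algorithms: credit hours 3 + 7 + 4 = 14 ≤ 17, interest score 17 + 12 + 8 = 37.
Systems + Crypto + Algorithms: credit hours 3 + 9 + 4 = 16 ≤ 17, interest score 17 + 16 + 8 = 41.
Best is Systems, Crypto, and Algorithms with total interest score 41.

41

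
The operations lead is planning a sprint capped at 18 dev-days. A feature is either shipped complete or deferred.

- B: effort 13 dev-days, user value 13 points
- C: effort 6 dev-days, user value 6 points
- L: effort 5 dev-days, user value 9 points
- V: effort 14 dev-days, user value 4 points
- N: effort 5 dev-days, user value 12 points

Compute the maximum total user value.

B + L: effort 13 + 5 = 18 ≤ 18, user value 13 + 9 = 22.
B + N: effort 13 + 5 = 18 ≤ 18, user value 13 + 12 = 25.
C + L + N: effort 6 + 5 + 5 = 16 ≤ 18, user value 6 + 9 + 12 = 27.
Best is C, L, and N with total user value 27.

27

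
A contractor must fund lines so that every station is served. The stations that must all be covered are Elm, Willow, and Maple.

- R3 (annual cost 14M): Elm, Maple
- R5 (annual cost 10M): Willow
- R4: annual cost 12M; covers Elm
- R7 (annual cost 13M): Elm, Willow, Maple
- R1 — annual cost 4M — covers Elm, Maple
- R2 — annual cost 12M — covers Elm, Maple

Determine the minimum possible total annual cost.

The greedy cost-per-new-station heuristic would pick R1 and R5 for 14, but a cheaper cover exists.
R7 alone covers Elm, Willow, Maple — every station.
Total annual cost: 13.
No cover costs less than 13.

13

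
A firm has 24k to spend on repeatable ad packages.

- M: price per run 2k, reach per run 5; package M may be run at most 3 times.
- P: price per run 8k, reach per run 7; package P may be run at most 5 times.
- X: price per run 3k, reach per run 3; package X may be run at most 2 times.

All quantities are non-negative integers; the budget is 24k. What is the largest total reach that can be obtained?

3×M, 1×P, and 2×X: price 20 ≤ 24, reach 3·5 + 1·7 + 2·3 = 28.
3×M and 2×P: price 22 ≤ 24, reach 3·5 + 2·7 = 29.
Best is 29.

29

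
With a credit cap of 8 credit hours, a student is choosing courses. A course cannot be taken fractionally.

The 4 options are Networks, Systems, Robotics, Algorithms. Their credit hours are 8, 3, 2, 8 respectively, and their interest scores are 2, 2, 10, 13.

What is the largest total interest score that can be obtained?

This is a 0-1 knapsack instance.
Systems + Robotics: credit hours 3 + 2 = 5 ≤ 8, interest score 2 + 10 = 12.
Algorithms: credit hours 8 ≤ 8, interest score 13.
Robotics: credit hours 2 ≤ 8, interest score 10.
Best is Algorithms with total interest score 13.

13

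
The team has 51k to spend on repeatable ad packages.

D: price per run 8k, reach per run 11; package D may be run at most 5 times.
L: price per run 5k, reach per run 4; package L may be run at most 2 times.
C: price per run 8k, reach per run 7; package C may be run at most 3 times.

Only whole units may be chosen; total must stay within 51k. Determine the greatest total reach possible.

63

This is a bounded integer knapsack.
D has the best ratio (11/8); taking only D gives at most 5×11 = 55 (stopped by the supply cap of 5).
Mixing does better — 5×D and 2×L: price 50 ≤ 51, reach 5·11 + 2·4 = 63.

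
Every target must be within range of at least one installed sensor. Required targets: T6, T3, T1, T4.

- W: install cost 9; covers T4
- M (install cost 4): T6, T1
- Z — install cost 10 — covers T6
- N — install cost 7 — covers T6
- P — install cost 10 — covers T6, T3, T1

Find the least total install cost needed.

19

This is an integer covering problem.
Choose W and P: together they cover T6, T3, T1, T4 — every target.
Total install cost: 9 + 10 = 19.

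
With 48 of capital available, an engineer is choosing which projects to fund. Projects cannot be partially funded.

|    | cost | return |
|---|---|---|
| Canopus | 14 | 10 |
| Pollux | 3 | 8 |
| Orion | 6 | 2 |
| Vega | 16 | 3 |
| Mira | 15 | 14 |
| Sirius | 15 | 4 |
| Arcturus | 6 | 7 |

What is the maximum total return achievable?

41

This is a 0-1 knapsack instance.
Canopus + Pollux + Mira + Arcturus: cost 14 + 3 + 15 + 6 = 38 ≤ 48, return 10 + 8 + 14 + 7 = 39.
Canopus + Pollux + Orion + Mira + Arcturus: cost 14 + 3 + 6 + 15 + 6 = 44 ≤ 48, return 10 + 8 + 2 + 14 + 7 = 41.
Best is Canopus, Pollux, Orion, Mira, and Arcturus with total return 41.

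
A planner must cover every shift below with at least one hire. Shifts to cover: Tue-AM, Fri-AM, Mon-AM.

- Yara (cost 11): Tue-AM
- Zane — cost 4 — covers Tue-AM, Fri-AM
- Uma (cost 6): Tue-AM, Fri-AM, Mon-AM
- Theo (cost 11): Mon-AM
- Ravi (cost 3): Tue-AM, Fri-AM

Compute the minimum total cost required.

Uma alone covers Tue-AM, Fri-AM, Mon-AM — every shift.
Total cost: 6.

6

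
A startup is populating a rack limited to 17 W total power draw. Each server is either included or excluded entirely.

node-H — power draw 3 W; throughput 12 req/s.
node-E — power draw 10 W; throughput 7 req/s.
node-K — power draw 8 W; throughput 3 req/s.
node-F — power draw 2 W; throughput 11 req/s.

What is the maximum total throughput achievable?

30

Allowing fractional choices, the relaxed optimum would be about 30.8, but servers are indivisible.
node-H + node-F: power draw 3 + 2 = 5 ≤ 17, throughput 12 + 11 = 23.
node-H + node-K + node-F: power draw 3 + 8 + 2 = 13 ≤ 17, throughput 12 + 3 + 11 = 26.
node-H + node-E + node-F: power draw 3 + 10 + 2 = 15 ≤ 17, throughput 12 + 7 + 11 = 30.
Best is node-H, node-E, and node-F with total throughput 30.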